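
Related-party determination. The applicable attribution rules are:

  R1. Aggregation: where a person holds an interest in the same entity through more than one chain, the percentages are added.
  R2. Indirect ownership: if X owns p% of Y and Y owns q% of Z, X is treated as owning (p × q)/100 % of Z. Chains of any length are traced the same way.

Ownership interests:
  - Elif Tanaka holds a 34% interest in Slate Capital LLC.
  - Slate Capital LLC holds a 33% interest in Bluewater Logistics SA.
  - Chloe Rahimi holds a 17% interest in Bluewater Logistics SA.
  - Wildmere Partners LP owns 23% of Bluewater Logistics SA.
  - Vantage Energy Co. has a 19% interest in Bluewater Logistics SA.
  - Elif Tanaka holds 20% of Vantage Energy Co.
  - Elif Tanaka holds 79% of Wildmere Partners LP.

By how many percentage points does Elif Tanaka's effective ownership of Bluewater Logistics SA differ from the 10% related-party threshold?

23.19

Chain via Slate Capital LLC (R2): 34% × 33% = 11.22% of Bluewater Logistics SA.
Chain via Vantage Energy Co. (R2): 20% × 19% = 3.8% of Bluewater Logistics SA.
Chain via Wildmere Partners LP (R2): 79% × 23% = 18.17% of Bluewater Logistics SA.
Aggregating (R1): 11.22% + 3.8% + 18.17% = 33.19%.
33.19% exceeds the 10% threshold by 23.19 percentage points.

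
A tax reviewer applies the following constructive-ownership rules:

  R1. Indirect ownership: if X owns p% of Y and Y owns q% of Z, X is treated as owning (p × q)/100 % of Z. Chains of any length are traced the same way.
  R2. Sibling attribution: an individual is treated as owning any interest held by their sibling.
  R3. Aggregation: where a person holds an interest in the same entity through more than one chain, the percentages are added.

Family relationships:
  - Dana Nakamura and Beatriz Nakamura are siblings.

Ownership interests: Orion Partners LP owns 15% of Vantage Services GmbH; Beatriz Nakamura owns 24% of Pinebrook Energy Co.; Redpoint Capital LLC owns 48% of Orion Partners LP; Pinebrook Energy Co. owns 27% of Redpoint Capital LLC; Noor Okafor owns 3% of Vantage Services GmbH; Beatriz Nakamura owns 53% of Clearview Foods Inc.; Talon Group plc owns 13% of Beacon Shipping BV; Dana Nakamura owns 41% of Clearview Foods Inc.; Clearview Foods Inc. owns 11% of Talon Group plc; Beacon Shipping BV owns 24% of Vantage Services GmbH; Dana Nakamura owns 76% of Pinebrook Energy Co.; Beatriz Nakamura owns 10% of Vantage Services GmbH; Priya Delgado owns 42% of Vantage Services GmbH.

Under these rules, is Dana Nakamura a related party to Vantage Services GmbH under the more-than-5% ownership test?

Yes

By sibling attribution (R2), Dana Nakamura is treated as also owning Beatriz Nakamura's interest in Pinebrook Energy Co, giving 76% + 24% = 100%.
By sibling attribution (R2), Dana Nakamura is treated as also owning Beatriz Nakamura's interest in Clearview Foods Inc, giving 41% + 53% = 94%.
By sibling attribution (R2), Dana Nakamura is treated as owning Beatriz Nakamura's 10% interest in Vantage Services GmbH.
Chain via Pinebrook Energy Co. → Redpoint Capital LLC → Orion Partners LP (R1): 100% × 27% × 48% × 15% = 1.944% of Vantage Services GmbH.
Chain via Clearview Foods Inc. → Talon Group plc → Beacon Shipping BV (R1): 94% × 11% × 13% × 24% = 0.322608% of Vantage Services GmbH.
Direct interest in Vantage Services GmbH: 10%.
Aggregating (R3): 1.944% + 0.322608% + 10% = 12.266608%.
12.266608% exceeds the 5% threshold, so Dana is a related party to Vantage Services GmbH.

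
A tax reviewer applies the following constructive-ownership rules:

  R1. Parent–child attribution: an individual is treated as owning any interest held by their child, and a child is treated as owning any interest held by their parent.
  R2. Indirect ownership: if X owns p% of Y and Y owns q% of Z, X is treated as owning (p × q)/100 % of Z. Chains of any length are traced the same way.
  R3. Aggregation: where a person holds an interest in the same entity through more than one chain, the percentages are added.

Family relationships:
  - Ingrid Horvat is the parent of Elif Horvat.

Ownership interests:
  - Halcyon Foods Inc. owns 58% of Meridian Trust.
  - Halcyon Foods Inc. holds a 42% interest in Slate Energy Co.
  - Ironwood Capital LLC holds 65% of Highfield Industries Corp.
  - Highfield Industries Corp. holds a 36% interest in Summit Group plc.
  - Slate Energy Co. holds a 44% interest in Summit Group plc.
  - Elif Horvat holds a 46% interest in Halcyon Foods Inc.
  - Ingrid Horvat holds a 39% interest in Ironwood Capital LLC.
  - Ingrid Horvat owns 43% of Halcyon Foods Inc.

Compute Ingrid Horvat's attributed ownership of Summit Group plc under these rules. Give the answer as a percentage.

25.5732%

By parent–child attribution (R1), Ingrid Horvat is treated as also owning Elif Horvat's interest in Halcyon Foods Inc, giving 43% + 46% = 89%.
Chain via Halcyon Foods Inc. → Slate Energy Co. (R2): 89% × 42% × 44% = 16.4472% of Summit Group plc.
Chain via Ironwood Capital LLC → Highfield Industries Corp. (R2): 39% × 65% × 36% = 9.126% of Summit Group plc.
Aggregating (R3): 16.4472% + 9.126% = 25.5732%.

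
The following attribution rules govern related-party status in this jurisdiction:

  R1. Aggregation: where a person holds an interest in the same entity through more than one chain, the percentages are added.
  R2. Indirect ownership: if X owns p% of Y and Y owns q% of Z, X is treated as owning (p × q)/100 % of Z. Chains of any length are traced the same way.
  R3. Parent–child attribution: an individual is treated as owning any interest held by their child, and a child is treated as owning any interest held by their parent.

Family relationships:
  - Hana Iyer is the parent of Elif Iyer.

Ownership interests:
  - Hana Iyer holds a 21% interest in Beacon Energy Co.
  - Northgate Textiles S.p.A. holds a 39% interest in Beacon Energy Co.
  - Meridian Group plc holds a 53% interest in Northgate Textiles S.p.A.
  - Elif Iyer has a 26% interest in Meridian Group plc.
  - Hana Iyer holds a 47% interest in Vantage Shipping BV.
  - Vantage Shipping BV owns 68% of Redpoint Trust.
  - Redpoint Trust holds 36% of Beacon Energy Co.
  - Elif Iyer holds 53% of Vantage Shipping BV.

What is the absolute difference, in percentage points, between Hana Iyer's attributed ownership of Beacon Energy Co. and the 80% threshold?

29.1458

By parent–child attribution (R3), Hana Iyer is treated as also owning Elif Iyer's interest in Vantage Shipping BV, giving 47% + 53% = 100%.
By parent–child attribution (R3), Hana Iyer is treated as owning Elif Iyer's 26% interest in Meridian Group plc.
Chain via Vantage Shipping BV → Redpoint Trust (R2): 100% × 68% × 36% = 24.48% of Beacon Energy Co.
Direct interest in Beacon Energy Co: 21%.
Chain via Meridian Group plc → Northgate Textiles S.p.A. (R2): 26% × 53% × 39% = 5.3742% of Beacon Energy Co.
Aggregating (R1): 24.48% + 21% + 5.3742% = 50.8542%.
50.8542% falls short of the 80% threshold by 29.1458 percentage points.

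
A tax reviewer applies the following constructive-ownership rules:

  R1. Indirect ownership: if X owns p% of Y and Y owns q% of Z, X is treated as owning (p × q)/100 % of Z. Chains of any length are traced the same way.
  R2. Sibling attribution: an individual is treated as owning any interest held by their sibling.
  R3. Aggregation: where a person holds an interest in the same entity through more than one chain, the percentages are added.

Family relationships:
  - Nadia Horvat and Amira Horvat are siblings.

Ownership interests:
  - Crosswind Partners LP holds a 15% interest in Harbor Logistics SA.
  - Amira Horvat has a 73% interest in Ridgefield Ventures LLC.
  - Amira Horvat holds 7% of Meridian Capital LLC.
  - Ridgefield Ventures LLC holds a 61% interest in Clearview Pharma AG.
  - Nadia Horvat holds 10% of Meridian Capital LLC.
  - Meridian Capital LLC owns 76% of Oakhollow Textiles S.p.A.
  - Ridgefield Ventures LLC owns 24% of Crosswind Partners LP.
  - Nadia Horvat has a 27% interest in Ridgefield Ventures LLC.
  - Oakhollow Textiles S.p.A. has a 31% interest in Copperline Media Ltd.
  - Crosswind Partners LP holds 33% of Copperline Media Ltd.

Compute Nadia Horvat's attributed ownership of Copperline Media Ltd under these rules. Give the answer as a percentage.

11.9252%

By sibling attribution (R2), Nadia Horvat is treated as also owning Amira Horvat's interest in Ridgefield Ventures LLC, giving 27% + 73% = 100%.
By sibling attribution (R2), Nadia Horvat is treated as also owning Amira Horvat's interest in Meridian Capital LLC, giving 10% + 7% = 17%.
Chain via Ridgefield Ventures LLC → Crosswind Partners LP (R1): 100% × 24% × 33% = 7.92% of Copperline Media Ltd.
Chain via Meridian Capital LLC → Oakhollow Textiles S.p.A. (R1): 17% × 76% × 31% = 4.0052% of Copperline Media Ltd.
Aggregating (R3): 7.92% + 4.0052% = 11.9252%.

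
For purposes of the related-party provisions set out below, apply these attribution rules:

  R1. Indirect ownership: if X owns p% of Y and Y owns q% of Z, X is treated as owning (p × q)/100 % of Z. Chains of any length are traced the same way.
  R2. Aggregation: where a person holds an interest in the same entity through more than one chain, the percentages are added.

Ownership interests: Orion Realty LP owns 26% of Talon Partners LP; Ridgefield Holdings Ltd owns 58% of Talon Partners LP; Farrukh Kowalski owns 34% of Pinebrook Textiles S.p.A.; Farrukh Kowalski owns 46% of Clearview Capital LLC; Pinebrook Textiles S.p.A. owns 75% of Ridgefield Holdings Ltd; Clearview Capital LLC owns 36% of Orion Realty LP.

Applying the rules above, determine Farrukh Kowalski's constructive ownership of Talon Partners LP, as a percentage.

19.0956%

Chain via Pinebrook Textiles S.p.A. → Ridgefield Holdings Ltd (R1): 34% × 75% × 58% = 14.79% of Talon Partners LP.
Chain via Clearview Capital LLC → Orion Realty LP (R1): 46% × 36% × 26% = 4.3056% of Talon Partners LP.
Aggregating (R2): 14.79% + 4.3056% = 19.0956%.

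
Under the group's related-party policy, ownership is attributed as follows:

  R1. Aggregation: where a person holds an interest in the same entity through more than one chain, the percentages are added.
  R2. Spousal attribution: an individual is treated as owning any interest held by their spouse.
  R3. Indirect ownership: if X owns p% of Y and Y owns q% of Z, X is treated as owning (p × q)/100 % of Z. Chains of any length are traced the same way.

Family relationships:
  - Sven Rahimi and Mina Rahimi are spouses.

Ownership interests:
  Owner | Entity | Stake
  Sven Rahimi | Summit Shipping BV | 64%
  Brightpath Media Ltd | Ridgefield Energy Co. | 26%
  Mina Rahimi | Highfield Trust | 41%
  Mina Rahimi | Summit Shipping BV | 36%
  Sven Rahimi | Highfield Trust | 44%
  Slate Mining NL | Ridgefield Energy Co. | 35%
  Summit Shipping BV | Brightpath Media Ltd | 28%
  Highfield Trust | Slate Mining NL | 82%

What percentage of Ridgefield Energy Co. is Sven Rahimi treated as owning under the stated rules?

31.675%

By spousal attribution (R2), Sven Rahimi is treated as also owning Mina Rahimi's interest in Summit Shipping BV, giving 64% + 36% = 100%.
By spousal attribution (R2), Sven Rahimi is treated as also owning Mina Rahimi's interest in Highfield Trust, giving 44% + 41% = 85%.
Chain via Summit Shipping BV → Brightpath Media Ltd (R3): 100% × 28% × 26% = 7.28% of Ridgefield Energy Co.
Chain via Highfield Trust → Slate Mining NL (R3): 85% × 82% × 35% = 24.395% of Ridgefield Energy Co.
Aggregating (R1): 7.28% + 24.395% = 31.675%.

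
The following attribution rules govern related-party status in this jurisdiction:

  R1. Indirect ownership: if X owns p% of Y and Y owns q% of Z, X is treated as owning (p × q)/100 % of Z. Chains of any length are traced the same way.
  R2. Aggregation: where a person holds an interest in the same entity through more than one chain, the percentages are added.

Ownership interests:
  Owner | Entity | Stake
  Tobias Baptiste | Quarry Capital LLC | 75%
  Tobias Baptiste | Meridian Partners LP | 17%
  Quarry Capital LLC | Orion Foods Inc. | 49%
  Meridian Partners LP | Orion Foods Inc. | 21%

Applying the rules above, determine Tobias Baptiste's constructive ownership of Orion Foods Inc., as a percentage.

40.32%

Chain via Meridian Partners LP (R1): 17% × 21% = 3.57% of Orion Foods Inc.
Chain via Quarry Capital LLC (R1): 75% × 49% = 36.75% of Orion Foods Inc.
Aggregating (R2): 3.57% + 36.75% = 40.32%.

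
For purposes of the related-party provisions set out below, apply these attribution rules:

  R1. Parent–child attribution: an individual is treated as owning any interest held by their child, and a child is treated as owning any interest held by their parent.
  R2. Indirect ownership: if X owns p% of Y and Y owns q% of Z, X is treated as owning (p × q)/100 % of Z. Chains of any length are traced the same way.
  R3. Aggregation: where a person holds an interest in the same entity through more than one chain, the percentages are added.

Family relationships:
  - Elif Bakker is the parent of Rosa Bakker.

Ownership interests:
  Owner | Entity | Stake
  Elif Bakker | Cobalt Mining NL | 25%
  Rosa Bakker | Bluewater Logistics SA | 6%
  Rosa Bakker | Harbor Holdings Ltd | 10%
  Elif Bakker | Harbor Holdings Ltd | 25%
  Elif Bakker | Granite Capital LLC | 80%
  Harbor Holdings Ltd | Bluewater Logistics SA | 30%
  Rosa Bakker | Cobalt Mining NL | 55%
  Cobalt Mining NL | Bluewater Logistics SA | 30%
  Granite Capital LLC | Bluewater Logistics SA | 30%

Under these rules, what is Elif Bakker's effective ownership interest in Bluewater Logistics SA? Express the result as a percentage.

By parent–child attribution (R1), Elif Bakker is treated as also owning Rosa Bakker's interest in Cobalt Mining NL, giving 25% + 55% = 80%.
By parent–child attribution (R1), Elif Bakker is treated as also owning Rosa Bakker's interest in Harbor Holdings Ltd, giving 25% + 10% = 35%.
By parent–child attribution (R1), Elif Bakker is treated as owning Rosa Bakker's 6% interest in Bluewater Logistics SA.
Chain via Cobalt Mining NL (R2): 80% × 30% = 24% of Bluewater Logistics SA.
Chain via Granite Capital LLC (R2): 80% × 30% = 24% of Bluewater Logistics SA.
Chain via Harbor Holdings Ltd (R2): 35% × 30% = 10.5% of Bluewater Logistics SA.
Direct interest in Bluewater Logistics SA: 6%.
Aggregating (R3): 24% + 24% + 10.5% + 6% = 64.5%.

64.5%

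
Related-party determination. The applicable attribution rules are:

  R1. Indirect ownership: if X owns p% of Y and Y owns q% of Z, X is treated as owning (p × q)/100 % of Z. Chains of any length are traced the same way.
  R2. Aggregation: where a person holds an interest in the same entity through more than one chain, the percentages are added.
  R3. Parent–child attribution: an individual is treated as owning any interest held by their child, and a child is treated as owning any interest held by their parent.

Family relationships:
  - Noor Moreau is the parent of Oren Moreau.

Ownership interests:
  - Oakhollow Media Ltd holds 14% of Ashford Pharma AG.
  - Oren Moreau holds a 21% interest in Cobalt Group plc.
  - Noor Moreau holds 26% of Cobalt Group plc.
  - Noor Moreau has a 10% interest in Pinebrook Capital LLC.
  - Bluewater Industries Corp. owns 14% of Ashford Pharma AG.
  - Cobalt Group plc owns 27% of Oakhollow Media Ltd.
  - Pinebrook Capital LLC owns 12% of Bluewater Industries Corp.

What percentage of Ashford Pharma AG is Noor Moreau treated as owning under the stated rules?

1.9446%

By parent–child attribution (R3), Noor Moreau is treated as also owning Oren Moreau's interest in Cobalt Group plc, giving 26% + 21% = 47%.
Chain via Pinebrook Capital LLC → Bluewater Industries Corp. (R1): 10% × 12% × 14% = 0.168% of Ashford Pharma AG.
Chain via Cobalt Group plc → Oakhollow Media Ltd (R1): 47% × 27% × 14% = 1.7766% of Ashford Pharma AG.
Aggregating (R2): 0.168% + 1.7766% = 1.9446%.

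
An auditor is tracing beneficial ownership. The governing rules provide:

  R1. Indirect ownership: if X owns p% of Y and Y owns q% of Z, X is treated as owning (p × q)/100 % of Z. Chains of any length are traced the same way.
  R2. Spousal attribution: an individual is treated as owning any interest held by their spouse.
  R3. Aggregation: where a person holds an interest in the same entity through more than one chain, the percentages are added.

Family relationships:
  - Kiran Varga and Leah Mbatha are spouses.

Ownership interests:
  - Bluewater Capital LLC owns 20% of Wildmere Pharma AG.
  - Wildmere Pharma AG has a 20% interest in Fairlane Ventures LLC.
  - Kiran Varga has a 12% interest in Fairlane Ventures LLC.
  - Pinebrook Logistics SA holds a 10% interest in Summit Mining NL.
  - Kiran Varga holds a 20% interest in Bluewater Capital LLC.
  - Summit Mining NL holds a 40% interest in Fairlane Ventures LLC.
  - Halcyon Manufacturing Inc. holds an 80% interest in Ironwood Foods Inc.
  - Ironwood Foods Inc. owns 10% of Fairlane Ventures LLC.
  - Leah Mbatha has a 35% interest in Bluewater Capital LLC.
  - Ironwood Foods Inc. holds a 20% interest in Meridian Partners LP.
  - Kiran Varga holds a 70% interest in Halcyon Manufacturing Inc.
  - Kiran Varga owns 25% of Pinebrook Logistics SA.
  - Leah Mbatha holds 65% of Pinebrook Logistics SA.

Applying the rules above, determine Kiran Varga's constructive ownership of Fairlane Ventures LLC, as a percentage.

23.4%

By spousal attribution (R2), Kiran Varga is treated as also owning Leah Mbatha's interest in Pinebrook Logistics SA, giving 25% + 65% = 90%.
By spousal attribution (R2), Kiran Varga is treated as also owning Leah Mbatha's interest in Bluewater Capital LLC, giving 20% + 35% = 55%.
Chain via Pinebrook Logistics SA → Summit Mining NL (R1): 90% × 10% × 40% = 3.6% of Fairlane Ventures LLC.
Chain via Bluewater Capital LLC → Wildmere Pharma AG (R1): 55% × 20% × 20% = 2.2% of Fairlane Ventures LLC.
Chain via Halcyon Manufacturing Inc. → Ironwood Foods Inc. (R1): 70% × 80% × 10% = 5.6% of Fairlane Ventures LLC.
Direct interest in Fairlane Ventures LLC: 12%.
Aggregating (R3): 3.6% + 2.2% + 5.6% + 12% = 23.4%.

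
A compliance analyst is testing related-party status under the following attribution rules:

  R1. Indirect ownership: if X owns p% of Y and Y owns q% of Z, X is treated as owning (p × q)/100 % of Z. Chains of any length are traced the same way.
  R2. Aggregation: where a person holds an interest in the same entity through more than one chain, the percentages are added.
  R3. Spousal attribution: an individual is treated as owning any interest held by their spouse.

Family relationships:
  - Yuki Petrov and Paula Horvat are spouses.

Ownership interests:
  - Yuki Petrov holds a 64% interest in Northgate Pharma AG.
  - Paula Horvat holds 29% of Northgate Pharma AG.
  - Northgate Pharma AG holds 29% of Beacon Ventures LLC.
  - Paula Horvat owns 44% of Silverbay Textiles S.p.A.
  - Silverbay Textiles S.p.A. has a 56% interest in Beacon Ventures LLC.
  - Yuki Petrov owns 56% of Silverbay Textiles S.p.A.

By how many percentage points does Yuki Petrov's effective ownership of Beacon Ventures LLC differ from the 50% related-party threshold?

By spousal attribution (R3), Yuki Petrov is treated as also owning Paula Horvat's interest in Northgate Pharma AG, giving 64% + 29% = 93%.
By spousal attribution (R3), Yuki Petrov is treated as also owning Paula Horvat's interest in Silverbay Textiles S.p.A, giving 56% + 44% = 100%.
Chain via Northgate Pharma AG (R1): 93% × 29% = 26.97% of Beacon Ventures LLC.
Chain via Silverbay Textiles S.p.A. (R1): 100% × 56% = 56% of Beacon Ventures LLC.
Aggregating (R2): 26.97% + 56% = 82.97%.
82.97% exceeds the 50% threshold by 32.97 percentage points.

32.97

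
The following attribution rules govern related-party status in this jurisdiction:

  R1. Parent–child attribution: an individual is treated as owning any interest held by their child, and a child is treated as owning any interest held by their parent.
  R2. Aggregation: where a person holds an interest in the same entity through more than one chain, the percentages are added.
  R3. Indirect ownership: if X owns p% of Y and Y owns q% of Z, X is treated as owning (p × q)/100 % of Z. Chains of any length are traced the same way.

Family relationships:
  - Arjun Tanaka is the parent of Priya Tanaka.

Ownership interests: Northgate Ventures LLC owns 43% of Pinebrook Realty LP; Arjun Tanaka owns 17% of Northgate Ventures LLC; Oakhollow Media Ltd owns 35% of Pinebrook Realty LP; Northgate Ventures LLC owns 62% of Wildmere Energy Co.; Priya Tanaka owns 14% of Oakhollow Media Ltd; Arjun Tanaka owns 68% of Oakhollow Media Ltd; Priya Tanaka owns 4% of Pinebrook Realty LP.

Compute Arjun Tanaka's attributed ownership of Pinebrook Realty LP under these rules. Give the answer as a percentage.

By parent–child attribution (R1), Arjun Tanaka is treated as also owning Priya Tanaka's interest in Oakhollow Media Ltd, giving 68% + 14% = 82%.
By parent–child attribution (R1), Arjun Tanaka is treated as owning Priya Tanaka's 4% interest in Pinebrook Realty LP.
Chain via Northgate Ventures LLC (R3): 17% × 43% = 7.31% of Pinebrook Realty LP.
Chain via Oakhollow Media Ltd (R3): 82% × 35% = 28.7% of Pinebrook Realty LP.
Direct interest in Pinebrook Realty LP: 4%.
Aggregating (R2): 7.31% + 28.7% + 4% = 40.01%.

40.01%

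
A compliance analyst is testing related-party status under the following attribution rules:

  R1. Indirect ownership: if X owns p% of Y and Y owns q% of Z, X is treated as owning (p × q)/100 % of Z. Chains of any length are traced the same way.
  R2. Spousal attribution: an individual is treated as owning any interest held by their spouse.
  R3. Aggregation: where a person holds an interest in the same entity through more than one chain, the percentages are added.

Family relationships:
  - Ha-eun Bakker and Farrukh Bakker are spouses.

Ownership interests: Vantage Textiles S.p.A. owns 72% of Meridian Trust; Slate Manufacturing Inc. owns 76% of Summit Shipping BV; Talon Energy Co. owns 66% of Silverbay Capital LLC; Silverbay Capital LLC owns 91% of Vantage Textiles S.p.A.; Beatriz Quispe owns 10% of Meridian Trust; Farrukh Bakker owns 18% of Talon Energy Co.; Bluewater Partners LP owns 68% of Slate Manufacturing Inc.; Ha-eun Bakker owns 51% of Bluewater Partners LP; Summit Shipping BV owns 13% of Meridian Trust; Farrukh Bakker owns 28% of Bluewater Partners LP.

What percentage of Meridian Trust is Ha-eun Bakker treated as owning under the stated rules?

13.091312%

By spousal attribution (R2), Ha-eun Bakker is treated as also owning Farrukh Bakker's interest in Bluewater Partners LP, giving 51% + 28% = 79%.
By spousal attribution (R2), Ha-eun Bakker is treated as owning Farrukh Bakker's 18% interest in Talon Energy Co.
Chain via Bluewater Partners LP → Slate Manufacturing Inc. → Summit Shipping BV (R1): 79% × 68% × 76% × 13% = 5.307536% of Meridian Trust.
Chain via Talon Energy Co. → Silverbay Capital LLC → Vantage Textiles S.p.A. (R1): 18% × 66% × 91% × 72% = 7.783776% of Meridian Trust.
Aggregating (R3): 5.307536% + 7.783776% = 13.091312%.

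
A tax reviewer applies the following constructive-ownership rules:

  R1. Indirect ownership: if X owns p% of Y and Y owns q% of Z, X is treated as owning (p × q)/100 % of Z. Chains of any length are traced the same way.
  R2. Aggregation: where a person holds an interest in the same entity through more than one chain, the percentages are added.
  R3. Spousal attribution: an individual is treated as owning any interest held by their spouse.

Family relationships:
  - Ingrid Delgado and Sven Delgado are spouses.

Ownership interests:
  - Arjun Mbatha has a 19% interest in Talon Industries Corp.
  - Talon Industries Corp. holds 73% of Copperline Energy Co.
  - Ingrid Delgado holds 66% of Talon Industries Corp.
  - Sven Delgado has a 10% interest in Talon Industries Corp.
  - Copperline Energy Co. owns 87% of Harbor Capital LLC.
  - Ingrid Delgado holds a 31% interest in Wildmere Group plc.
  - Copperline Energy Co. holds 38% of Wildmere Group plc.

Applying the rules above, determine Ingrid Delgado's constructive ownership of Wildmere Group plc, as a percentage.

By spousal attribution (R3), Ingrid Delgado is treated as also owning Sven Delgado's interest in Talon Industries Corp, giving 66% + 10% = 76%.
Chain via Talon Industries Corp. → Copperline Energy Co. (R1): 76% × 73% × 38% = 21.0824% of Wildmere Group plc.
Direct interest in Wildmere Group plc: 31%.
Aggregating (R2): 21.0824% + 31% = 52.0824%.

52.0824%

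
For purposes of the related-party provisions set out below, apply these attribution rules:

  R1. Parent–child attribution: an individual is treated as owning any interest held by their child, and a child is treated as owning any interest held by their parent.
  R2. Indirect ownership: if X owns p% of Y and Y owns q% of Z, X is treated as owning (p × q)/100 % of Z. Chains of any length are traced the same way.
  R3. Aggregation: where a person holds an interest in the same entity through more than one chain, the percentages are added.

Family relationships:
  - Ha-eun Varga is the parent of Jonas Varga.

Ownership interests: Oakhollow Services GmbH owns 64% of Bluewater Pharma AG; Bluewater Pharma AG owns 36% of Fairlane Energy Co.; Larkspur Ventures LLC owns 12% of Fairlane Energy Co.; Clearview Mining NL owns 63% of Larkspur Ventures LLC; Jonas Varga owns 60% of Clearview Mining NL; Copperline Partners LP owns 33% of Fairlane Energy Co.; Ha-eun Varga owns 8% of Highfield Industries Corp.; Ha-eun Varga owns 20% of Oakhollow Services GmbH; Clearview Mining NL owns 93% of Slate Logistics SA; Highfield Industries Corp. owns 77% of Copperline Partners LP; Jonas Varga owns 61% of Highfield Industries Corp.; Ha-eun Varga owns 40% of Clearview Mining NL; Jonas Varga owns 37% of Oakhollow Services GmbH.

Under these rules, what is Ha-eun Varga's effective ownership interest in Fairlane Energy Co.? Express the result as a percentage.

By parent–child attribution (R1), Ha-eun Varga is treated as also owning Jonas Varga's interest in Highfield Industries Corp, giving 8% + 61% = 69%.
By parent–child attribution (R1), Ha-eun Varga is treated as also owning Jonas Varga's interest in Oakhollow Services GmbH, giving 20% + 37% = 57%.
By parent–child attribution (R1), Ha-eun Varga is treated as also owning Jonas Varga's interest in Clearview Mining NL, giving 40% + 60% = 100%.
Chain via Highfield Industries Corp. → Copperline Partners LP (R2): 69% × 77% × 33% = 17.5329% of Fairlane Energy Co.
Chain via Oakhollow Services GmbH → Bluewater Pharma AG (R2): 57% × 64% × 36% = 13.1328% of Fairlane Energy Co.
Chain via Clearview Mining NL → Larkspur Ventures LLC (R2): 100% × 63% × 12% = 7.56% of Fairlane Energy Co.
Aggregating (R3): 17.5329% + 13.1328% + 7.56% = 38.2257%.

38.2257%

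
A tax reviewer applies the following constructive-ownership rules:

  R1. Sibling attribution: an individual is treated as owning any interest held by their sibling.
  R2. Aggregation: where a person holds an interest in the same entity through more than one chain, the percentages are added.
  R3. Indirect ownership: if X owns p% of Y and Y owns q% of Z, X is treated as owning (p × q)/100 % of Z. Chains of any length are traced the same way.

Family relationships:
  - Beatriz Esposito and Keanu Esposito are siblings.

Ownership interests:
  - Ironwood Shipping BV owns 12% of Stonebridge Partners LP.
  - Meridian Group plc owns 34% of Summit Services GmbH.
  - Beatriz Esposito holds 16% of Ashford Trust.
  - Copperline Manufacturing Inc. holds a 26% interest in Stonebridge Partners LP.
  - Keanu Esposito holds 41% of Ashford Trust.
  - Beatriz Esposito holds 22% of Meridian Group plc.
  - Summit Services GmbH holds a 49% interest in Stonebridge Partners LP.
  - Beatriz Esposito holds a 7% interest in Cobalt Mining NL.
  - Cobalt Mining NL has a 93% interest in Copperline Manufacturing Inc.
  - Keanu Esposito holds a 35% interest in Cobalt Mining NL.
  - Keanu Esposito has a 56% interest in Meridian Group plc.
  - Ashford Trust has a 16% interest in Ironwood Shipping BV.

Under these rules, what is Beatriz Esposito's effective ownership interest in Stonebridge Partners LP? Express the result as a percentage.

By sibling attribution (R1), Beatriz Esposito is treated as also owning Keanu Esposito's interest in Cobalt Mining NL, giving 7% + 35% = 42%.
By sibling attribution (R1), Beatriz Esposito is treated as also owning Keanu Esposito's interest in Ashford Trust, giving 16% + 41% = 57%.
By sibling attribution (R1), Beatriz Esposito is treated as also owning Keanu Esposito's interest in Meridian Group plc, giving 22% + 56% = 78%.
Chain via Cobalt Mining NL → Copperline Manufacturing Inc. (R3): 42% × 93% × 26% = 10.1556% of Stonebridge Partners LP.
Chain via Ashford Trust → Ironwood Shipping BV (R3): 57% × 16% × 12% = 1.0944% of Stonebridge Partners LP.
Chain via Meridian Group plc → Summit Services GmbH (R3): 78% × 34% × 49% = 12.9948% of Stonebridge Partners LP.
Aggregating (R2): 10.1556% + 1.0944% + 12.9948% = 24.2448%.

24.2448%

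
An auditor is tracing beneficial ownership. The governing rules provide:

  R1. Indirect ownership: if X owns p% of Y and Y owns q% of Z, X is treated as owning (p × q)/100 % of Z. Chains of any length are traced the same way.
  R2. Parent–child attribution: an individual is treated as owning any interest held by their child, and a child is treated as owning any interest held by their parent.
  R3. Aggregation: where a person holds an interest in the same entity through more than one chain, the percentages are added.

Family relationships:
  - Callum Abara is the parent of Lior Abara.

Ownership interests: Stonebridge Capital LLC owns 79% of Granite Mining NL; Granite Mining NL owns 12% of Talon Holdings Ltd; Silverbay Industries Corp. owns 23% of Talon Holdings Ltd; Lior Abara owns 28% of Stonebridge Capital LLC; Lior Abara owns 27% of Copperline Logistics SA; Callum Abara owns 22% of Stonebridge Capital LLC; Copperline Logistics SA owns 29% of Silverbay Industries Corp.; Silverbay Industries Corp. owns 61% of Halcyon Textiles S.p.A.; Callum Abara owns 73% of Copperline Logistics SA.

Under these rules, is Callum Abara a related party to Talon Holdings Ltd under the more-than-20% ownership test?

No

By parent–child attribution (R2), Callum Abara is treated as also owning Lior Abara's interest in Copperline Logistics SA, giving 73% + 27% = 100%.
By parent–child attribution (R2), Callum Abara is treated as also owning Lior Abara's interest in Stonebridge Capital LLC, giving 22% + 28% = 50%.
Chain via Copperline Logistics SA → Silverbay Industries Corp. (R1): 100% × 29% × 23% = 6.67% of Talon Holdings Ltd.
Chain via Stonebridge Capital LLC → Granite Mining NL (R1): 50% × 79% × 12% = 4.74% of Talon Holdings Ltd.
Aggregating (R3): 6.67% + 4.74% = 11.41%.
11.41% does not exceed the 20% threshold, so Callum is not a related party to Talon Holdings Ltd.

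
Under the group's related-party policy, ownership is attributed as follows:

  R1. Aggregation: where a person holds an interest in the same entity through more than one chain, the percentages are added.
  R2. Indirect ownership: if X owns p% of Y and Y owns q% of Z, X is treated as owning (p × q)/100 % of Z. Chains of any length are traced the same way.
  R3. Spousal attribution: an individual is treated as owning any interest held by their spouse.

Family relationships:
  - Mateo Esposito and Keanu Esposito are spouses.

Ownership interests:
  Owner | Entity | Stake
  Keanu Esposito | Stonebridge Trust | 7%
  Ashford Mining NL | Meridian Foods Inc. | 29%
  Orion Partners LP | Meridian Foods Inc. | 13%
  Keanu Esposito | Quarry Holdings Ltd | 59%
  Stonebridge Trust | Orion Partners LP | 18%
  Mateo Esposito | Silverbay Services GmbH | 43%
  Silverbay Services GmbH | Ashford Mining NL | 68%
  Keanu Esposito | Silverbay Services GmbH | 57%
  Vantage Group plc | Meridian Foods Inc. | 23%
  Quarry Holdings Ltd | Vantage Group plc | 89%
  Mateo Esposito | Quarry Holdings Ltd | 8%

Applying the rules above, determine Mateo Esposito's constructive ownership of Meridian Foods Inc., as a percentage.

By spousal attribution (R3), Mateo Esposito is treated as also owning Keanu Esposito's interest in Silverbay Services GmbH, giving 43% + 57% = 100%.
By spousal attribution (R3), Mateo Esposito is treated as also owning Keanu Esposito's interest in Quarry Holdings Ltd, giving 8% + 59% = 67%.
By spousal attribution (R3), Mateo Esposito is treated as owning Keanu Esposito's 7% interest in Stonebridge Trust.
Chain via Silverbay Services GmbH → Ashford Mining NL (R2): 100% × 68% × 29% = 19.72% of Meridian Foods Inc.
Chain via Quarry Holdings Ltd → Vantage Group plc (R2): 67% × 89% × 23% = 13.7149% of Meridian Foods Inc.
Chain via Stonebridge Trust → Orion Partners LP (R2): 7% × 18% × 13% = 0.1638% of Meridian Foods Inc.
Aggregating (R1): 19.72% + 13.7149% + 0.1638% = 33.5987%.

33.5987%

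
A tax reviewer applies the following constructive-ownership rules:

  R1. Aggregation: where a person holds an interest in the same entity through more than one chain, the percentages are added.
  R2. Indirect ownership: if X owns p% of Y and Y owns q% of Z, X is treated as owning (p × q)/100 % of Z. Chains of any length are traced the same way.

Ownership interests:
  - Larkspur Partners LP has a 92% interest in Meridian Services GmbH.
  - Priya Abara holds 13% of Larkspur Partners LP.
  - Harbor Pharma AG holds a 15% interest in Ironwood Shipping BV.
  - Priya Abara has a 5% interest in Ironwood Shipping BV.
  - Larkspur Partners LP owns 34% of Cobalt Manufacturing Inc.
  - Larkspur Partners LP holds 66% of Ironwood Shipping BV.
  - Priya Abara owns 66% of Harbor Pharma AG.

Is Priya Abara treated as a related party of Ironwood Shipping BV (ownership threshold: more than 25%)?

Chain via Harbor Pharma AG (R2): 66% × 15% = 9.9% of Ironwood Shipping BV.
Chain via Larkspur Partners LP (R2): 13% × 66% = 8.58% of Ironwood Shipping BV.
Direct interest in Ironwood Shipping BV: 5%.
Aggregating (R1): 9.9% + 8.58% + 5% = 23.48%.
23.48% does not exceed the 25% threshold, so Priya is not a related party to Ironwood Shipping BV.

No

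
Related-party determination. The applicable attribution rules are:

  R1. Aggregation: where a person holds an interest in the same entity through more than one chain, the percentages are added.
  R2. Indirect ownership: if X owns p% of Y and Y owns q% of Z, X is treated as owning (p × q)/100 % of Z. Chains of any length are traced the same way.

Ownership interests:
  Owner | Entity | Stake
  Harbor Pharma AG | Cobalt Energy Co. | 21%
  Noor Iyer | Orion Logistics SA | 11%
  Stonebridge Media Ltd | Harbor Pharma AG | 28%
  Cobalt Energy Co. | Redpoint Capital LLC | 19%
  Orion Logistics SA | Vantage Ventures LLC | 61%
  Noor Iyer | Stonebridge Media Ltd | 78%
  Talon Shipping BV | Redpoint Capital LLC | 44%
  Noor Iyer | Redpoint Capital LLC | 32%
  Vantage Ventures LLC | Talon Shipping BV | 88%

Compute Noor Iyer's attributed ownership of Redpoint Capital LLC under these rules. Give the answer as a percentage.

35.469528%

Chain via Stonebridge Media Ltd → Harbor Pharma AG → Cobalt Energy Co. (R2): 78% × 28% × 21% × 19% = 0.871416% of Redpoint Capital LLC.
Chain via Orion Logistics SA → Vantage Ventures LLC → Talon Shipping BV (R2): 11% × 61% × 88% × 44% = 2.598112% of Redpoint Capital LLC.
Direct interest in Redpoint Capital LLC: 32%.
Aggregating (R1): 0.871416% + 2.598112% + 32% = 35.469528%.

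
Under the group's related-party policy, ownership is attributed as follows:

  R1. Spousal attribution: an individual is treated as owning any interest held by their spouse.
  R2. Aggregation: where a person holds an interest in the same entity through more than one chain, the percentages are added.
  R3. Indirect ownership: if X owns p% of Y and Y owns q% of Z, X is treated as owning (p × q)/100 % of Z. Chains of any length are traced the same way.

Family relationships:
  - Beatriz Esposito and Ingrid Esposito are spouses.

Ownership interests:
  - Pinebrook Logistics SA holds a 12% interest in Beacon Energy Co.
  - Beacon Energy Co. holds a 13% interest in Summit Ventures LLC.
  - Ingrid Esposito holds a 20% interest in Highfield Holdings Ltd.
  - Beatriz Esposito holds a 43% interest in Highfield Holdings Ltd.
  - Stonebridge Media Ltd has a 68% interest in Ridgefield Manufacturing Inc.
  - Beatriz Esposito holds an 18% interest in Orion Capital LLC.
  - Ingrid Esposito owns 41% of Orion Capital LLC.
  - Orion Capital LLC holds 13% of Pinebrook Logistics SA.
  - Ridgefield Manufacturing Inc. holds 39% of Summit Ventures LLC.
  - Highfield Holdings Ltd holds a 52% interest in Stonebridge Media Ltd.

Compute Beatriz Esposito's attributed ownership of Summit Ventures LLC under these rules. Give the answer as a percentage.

By spousal attribution (R1), Beatriz Esposito is treated as also owning Ingrid Esposito's interest in Orion Capital LLC, giving 18% + 41% = 59%.
By spousal attribution (R1), Beatriz Esposito is treated as also owning Ingrid Esposito's interest in Highfield Holdings Ltd, giving 43% + 20% = 63%.
Chain via Orion Capital LLC → Pinebrook Logistics SA → Beacon Energy Co. (R3): 59% × 13% × 12% × 13% = 0.119652% of Summit Ventures LLC.
Chain via Highfield Holdings Ltd → Stonebridge Media Ltd → Ridgefield Manufacturing Inc. (R3): 63% × 52% × 68% × 39% = 8.687952% of Summit Ventures LLC.
Aggregating (R2): 0.119652% + 8.687952% = 8.807604%.

8.807604%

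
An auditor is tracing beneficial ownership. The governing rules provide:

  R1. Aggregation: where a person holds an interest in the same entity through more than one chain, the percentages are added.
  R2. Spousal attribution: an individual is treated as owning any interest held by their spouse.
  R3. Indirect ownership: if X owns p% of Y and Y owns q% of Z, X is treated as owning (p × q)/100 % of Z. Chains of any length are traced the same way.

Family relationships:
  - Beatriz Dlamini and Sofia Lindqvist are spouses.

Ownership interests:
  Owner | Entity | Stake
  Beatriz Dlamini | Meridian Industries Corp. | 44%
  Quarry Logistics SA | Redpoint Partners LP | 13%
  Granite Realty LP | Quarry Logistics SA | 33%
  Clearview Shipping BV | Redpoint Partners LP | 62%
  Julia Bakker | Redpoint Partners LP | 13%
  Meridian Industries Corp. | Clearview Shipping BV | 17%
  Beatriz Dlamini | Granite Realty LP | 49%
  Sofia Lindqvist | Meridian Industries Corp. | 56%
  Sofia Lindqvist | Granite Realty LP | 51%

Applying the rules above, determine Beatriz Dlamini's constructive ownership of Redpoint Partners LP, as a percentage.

14.83%

By spousal attribution (R2), Beatriz Dlamini is treated as also owning Sofia Lindqvist's interest in Meridian Industries Corp, giving 44% + 56% = 100%.
By spousal attribution (R2), Beatriz Dlamini is treated as also owning Sofia Lindqvist's interest in Granite Realty LP, giving 49% + 51% = 100%.
Chain via Meridian Industries Corp. → Clearview Shipping BV (R3): 100% × 17% × 62% = 10.54% of Redpoint Partners LP.
Chain via Granite Realty LP → Quarry Logistics SA (R3): 100% × 33% × 13% = 4.29% of Redpoint Partners LP.
Aggregating (R1): 10.54% + 4.29% = 14.83%.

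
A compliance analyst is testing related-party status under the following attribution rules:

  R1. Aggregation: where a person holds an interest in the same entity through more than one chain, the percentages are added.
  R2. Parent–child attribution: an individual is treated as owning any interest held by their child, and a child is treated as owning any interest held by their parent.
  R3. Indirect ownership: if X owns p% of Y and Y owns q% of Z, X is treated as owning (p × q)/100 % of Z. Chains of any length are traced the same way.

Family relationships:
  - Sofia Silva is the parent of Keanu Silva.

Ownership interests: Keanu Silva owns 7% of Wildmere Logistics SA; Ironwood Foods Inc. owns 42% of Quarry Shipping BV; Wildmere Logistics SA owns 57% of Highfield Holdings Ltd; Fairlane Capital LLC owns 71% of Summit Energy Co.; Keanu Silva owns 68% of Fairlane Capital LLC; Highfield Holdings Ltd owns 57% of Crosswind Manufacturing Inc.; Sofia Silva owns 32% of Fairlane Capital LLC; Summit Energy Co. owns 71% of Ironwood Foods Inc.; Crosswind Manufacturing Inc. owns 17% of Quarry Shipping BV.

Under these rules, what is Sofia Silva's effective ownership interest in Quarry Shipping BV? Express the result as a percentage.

By parent–child attribution (R2), Sofia Silva is treated as also owning Keanu Silva's interest in Fairlane Capital LLC, giving 32% + 68% = 100%.
By parent–child attribution (R2), Sofia Silva is treated as owning Keanu Silva's 7% interest in Wildmere Logistics SA.
Chain via Fairlane Capital LLC → Summit Energy Co. → Ironwood Foods Inc. (R3): 100% × 71% × 71% × 42% = 21.1722% of Quarry Shipping BV.
Chain via Wildmere Logistics SA → Highfield Holdings Ltd → Crosswind Manufacturing Inc. (R3): 7% × 57% × 57% × 17% = 0.386631% of Quarry Shipping BV.
Aggregating (R1): 21.1722% + 0.386631% = 21.558831%.

21.558831%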